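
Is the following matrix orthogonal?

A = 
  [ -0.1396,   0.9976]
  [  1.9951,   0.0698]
No

AᵀA = 
  [  3.9999,   0]
  [  0,   1.0001]
≠ I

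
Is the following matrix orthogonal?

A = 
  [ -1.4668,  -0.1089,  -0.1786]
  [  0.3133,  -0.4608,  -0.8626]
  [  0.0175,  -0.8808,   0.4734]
No

AᵀA = 
  [  2.2500,   0,   0]
  [  0,   1,   0]
  [  0,   0,   1.0001]
≠ I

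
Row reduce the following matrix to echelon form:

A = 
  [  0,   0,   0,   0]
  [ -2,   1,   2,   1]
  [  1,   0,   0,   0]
Row operations:
Swap R1 ↔ R2
R3 → R3 + (1/2)·R1
Swap R2 ↔ R3

Resulting echelon form:
REF = 
  [ -2,   1,   2,   1]
  [  0, 1/2,   1, 1/2]
  [  0,   0,   0,   0]

Rank = 2 (number of non-zero pivot rows).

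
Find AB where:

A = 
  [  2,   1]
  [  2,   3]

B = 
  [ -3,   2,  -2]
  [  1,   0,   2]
A is 2×2 and B is 2×3, so AB is 2×3. Each entry is (row of A)·(column of B):
AB[1,1] = (2)(-3) + (1)(1) = -5
AB[1,2] = (2)(2) + (1)(0) = 4
AB[1,3] = (2)(-2) + (1)(2) = -2
AB[2,1] = (2)(-3) + (3)(1) = -3
AB[2,2] = (2)(2) + (3)(0) = 4
AB[2,3] = (2)(-2) + (3)(2) = 2

AB = 
  [ -5,   4,  -2]
  [ -3,   4,   2]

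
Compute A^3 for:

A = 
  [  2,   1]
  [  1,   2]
A² = A·A:
A²[1,1] = (2)(2) + (1)(1) = 5
A²[1,2] = (2)(1) + (1)(2) = 4
A²[2,1] = (1)(2) + (2)(1) = 4
A²[2,2] = (1)(1) + (2)(2) = 5
A² = 
  [  5,   4]
  [  4,   5]

A^3 = A^2·A:
A^3[1,1] = (5)(2) + (4)(1) = 14
A^3[1,2] = (5)(1) + (4)(2) = 13
A^3[2,1] = (4)(2) + (5)(1) = 13
A^3[2,2] = (4)(1) + (5)(2) = 14
A^3 = 
  [ 14,  13]
  [ 13,  14]

Therefore
A^3 = 
  [ 14,  13]
  [ 13,  14]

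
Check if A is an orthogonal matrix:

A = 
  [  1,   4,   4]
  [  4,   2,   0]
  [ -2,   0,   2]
No

AᵀA = 
  [ 21,  12,   0]
  [ 12,  20,  16]
  [  0,  16,  20]
≠ I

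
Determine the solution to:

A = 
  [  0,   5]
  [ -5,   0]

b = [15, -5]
Row reduce the augmented matrix [A|b]:
Swap R1 ↔ R2
REF = 
  [ -5,   0,  -5]
  [  0,   5,  15]

Back-substitution:
x₂ = 15 / 5 = 3
x₁ = (-5 - (0)(3)) / (-5) = 1

x = [1, 3]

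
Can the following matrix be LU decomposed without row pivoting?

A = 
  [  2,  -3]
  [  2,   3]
Yes.
A[1,1] = 2 ≠ 0, so Gaussian elimination proceeds without a row swap: multiplier ℓ₂₁ = (2)/(2) = 1, and U[2,2] = 3 - (1)(-3) = 6.
L = 
  [  1,   0]
  [  1,   1]
U = 
  [  2,  -3]
  [  0,   6]
Check row 2 of LU: [(1)(2), (1)(-3) + 6] = [2, 3] = row 2 of A ✓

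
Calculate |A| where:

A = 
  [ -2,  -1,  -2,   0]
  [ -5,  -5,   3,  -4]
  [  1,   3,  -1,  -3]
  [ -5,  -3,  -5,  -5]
-182

Cofactor expansion along row 1: det(A) = a₁₁M₁₁ - a₁₂M₁₂ + a₁₃M₁₃ - a₁₄M₁₄

M₁₁ = det[[-5, 3, -4]; [3, -1, -3]; [-3, -5, -5]]
  = (-5)·((-1)(-5) - (-3)(-5)) - (3)·((3)(-5) - (-3)(-3)) + (-4)·((3)(-5) - (-1)(-3))
  = (-5)(-10) - (3)(-24) + (-4)(-18)
  = 194
M₁₂ = det[[-5, 3, -4]; [1, -1, -3]; [-5, -5, -5]]
  = (-5)·((-1)(-5) - (-3)(-5)) - (3)·((1)(-5) - (-3)(-5)) + (-4)·((1)(-5) - (-1)(-5))
  = (-5)(-10) - (3)(-20) + (-4)(-10)
  = 150
M₁₃ = det[[-5, -5, -4]; [1, 3, -3]; [-5, -3, -5]]
  = (-5)·((3)(-5) - (-3)(-3)) - (-5)·((1)(-5) - (-3)(-5)) + (-4)·((1)(-3) - (3)(-5))
  = (-5)(-24) - (-5)(-20) + (-4)(12)
  = -28
M₁₄ = det[[-5, -5, 3]; [1, 3, -1]; [-5, -3, -5]]
  = (-5)·((3)(-5) - (-1)(-3)) - (-5)·((1)(-5) - (-1)(-5)) + (3)·((1)(-3) - (3)(-5))
  = (-5)(-18) - (-5)(-10) + (3)(12)
  = 76

det(A) = (-2)(194) - (-1)(150) + (-2)(-28) - (0)(76) = -182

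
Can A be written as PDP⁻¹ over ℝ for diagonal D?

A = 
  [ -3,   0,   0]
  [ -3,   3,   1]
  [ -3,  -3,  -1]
Yes

Characteristic polynomial: det(λI - A) = λ³ + λ² - 6λ
The constant term is 0, so λ = 0 is a root: p(λ) = λ(λ² + λ - 6)
λ² + λ - 6 = (λ + 3)(λ - 2)
Eigenvalues: 0, 2, -3
λ=-3: alg. mult. = 1, geom. mult. = 3 - rank(A - (-3)I) = 3 - 2 = 1
λ=0: alg. mult. = 1, geom. mult. = 3 - rank(A - (0)I) = 3 - 2 = 1
λ=2: alg. mult. = 1, geom. mult. = 3 - rank(A - (2)I) = 3 - 2 = 1
Sum of geometric multiplicities equals n, so A has n independent eigenvectors.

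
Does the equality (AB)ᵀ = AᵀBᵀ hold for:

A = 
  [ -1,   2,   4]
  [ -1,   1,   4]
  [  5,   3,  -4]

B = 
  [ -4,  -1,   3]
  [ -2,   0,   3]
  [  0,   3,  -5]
No

(AB)ᵀ = 
  [  0,   2, -26]
  [ 13,  13, -17]
  [-17, -20,  44]

AᵀBᵀ = 
  [ 20,  17, -28]
  [  0,   5, -12]
  [-32, -20,  32]

The two matrices differ, so (AB)ᵀ ≠ AᵀBᵀ in general. The correct identity is (AB)ᵀ = BᵀAᵀ.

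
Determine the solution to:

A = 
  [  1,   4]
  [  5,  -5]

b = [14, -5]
x = [2, 3]

Row reduce the augmented matrix [A|b]:
R2 → R2 - (5)·R1
REF = 
  [  1,   4,  14]
  [  0, -25, -75]

Back-substitution:
x₂ = (-75) / (-25) = 3
x₁ = (14 - (4)(3)) / 1 = 2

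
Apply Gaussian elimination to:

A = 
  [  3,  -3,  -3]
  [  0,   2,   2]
Row operations:
No row operations needed (already in echelon form).

Resulting echelon form:
REF = 
  [  3,  -3,  -3]
  [  0,   2,   2]

Rank = 2 (number of non-zero pivot rows).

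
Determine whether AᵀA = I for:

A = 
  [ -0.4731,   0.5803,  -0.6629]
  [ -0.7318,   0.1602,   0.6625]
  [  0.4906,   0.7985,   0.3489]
Yes

AᵀA = 
  [  1,   0,   0]
  [  0,   1,   0]
  [  0,   0,   1.0001]
≈ I (equal to I up to the 4-dp rounding of the entries)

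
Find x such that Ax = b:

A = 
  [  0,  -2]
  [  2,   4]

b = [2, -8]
x = [-2, -1]

Row reduce the augmented matrix [A|b]:
Swap R1 ↔ R2
REF = 
  [  2,   4,  -8]
  [  0,  -2,   2]

Back-substitution:
x₂ = 2 / (-2) = -1
x₁ = (-8 - (4)(-1)) / 2 = -2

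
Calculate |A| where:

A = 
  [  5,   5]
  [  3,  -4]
For a 2×2 matrix, det = ad - bc = (5)(-4) - (5)(3) = -35

det(A) = -35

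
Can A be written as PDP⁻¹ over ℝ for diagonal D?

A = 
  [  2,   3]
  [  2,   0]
Yes

tr(A) = 2, det(A) = -6
Characteristic polynomial: λ² - tr(A)λ + det(A) = λ² - 2λ - 6
λ² - 2λ - 6 = 0  ⇒  λ = (2 ± √((-2)² - 4·(-6)))/2 = (2 ± √(28))/2
  = 1 + √7,  1 - √7
Eigenvalues: 1 + √7, 1 - √7  (≈ 3.646, -1.646)
The two irrational eigenvalues are distinct (simple), so each has alg. mult. = geom. mult. = 1.
Sum of geometric multiplicities equals n, so A has n independent eigenvectors.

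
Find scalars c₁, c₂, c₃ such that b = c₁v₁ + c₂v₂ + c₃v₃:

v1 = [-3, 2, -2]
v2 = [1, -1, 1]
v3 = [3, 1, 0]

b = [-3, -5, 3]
c1 = 0, c2 = 3, c3 = -2

b = 0·v1 + 3·v2 + -2·v3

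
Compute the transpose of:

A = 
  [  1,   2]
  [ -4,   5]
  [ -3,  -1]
Aᵀ = 
  [  1,  -4,  -3]
  [  2,   5,  -1]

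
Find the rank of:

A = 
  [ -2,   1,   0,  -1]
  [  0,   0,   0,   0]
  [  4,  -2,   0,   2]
rank(A) = 1

Row reduce:
R3 → R3 + (2)·R1
REF = 
  [ -2,   1,   0,  -1]
  [  0,   0,   0,   0]
  [  0,   0,   0,   0]
Pivot columns: 1 → 1 pivot.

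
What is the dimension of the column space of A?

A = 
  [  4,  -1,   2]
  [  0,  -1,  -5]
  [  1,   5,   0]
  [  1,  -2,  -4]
dim(Col(A)) = 3

Row reduce:
R3 → R3 - (1/4)·R1
R4 → R4 - (1/4)·R1
R3 → R3 + (21/4)·R2
R4 → R4 - (7/4)·R2
R4 → R4 + (17/107)·R3
REF = 
  [     4,     -1,      2]
  [     0,     -1,     -5]
  [     0,      0, -107/4]
  [     0,      0,      0]
Pivot columns: 1, 2, 3 → 3 pivots.
dim(Col(A)) = number of pivot columns = 3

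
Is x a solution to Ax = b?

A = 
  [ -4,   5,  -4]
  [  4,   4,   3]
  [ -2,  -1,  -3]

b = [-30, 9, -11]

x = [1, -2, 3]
No

Ax = [-26, 5, -9] ≠ b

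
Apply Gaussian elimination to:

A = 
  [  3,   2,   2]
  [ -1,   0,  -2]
Row operations:
R2 → R2 + (1/3)·R1

Resulting echelon form:
REF = 
  [   3,    2,    2]
  [   0,  2/3, -4/3]

Rank = 2 (number of non-zero pivot rows).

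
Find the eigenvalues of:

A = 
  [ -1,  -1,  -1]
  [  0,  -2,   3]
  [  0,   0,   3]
λ = -1, 3, -2

Characteristic polynomial: det(λI - A) = λ³ - 7λ - 6
Testing integer divisors of the constant term: p(-1) = 0, so (λ + 1) is a factor:
p(λ) = (λ + 1)(λ² - λ - 6)
λ² - λ - 6 = (λ + 2)(λ - 3)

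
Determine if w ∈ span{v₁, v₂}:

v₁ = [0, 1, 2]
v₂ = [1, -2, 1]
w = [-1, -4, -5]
No

Form the augmented matrix and row-reduce:
[v₁|v₂|w] = 
  [  0,   1,  -1]
  [  1,  -2,  -4]
  [  2,   1,  -5]
Swap R1 ↔ R2
R3 → R3 - (2)·R1
R3 → R3 - (5)·R2
REF = 
  [  1,  -2,  -4]
  [  0,   1,  -1]
  [  0,   0,   8]

Row 3 reads [0 0 | 8], i.e. 0 = 8, so the system is inconsistent and w ∉ span{v₁, v₂}.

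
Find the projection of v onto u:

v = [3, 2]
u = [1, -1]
proj_u(v) = [1/2, -1/2]

v·u = (3)(1) + (2)(-1) = 1
u·u = (1)² + (-1)² = 2
proj_u(v) = (v·u / u·u) × u = (1/2) × u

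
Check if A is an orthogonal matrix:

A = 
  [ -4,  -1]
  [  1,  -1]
No

AᵀA = 
  [ 17,   3]
  [  3,   2]
≠ I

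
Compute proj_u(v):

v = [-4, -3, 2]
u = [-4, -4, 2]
v·u = (-4)(-4) + (-3)(-4) + (2)(2) = 32
u·u = (-4)² + (-4)² + (2)² = 36
proj_u(v) = (v·u / u·u) × u = (32/36) × u = (8/9) × u

proj_u(v) = [-32/9, -32/9, 16/9]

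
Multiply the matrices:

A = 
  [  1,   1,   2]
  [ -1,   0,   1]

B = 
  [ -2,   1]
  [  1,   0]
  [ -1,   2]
A is 2×3 and B is 3×2, so AB is 2×2. Each entry is (row of A)·(column of B):
AB[1,1] = (1)(-2) + (1)(1) + (2)(-1) = -3
AB[1,2] = (1)(1) + (1)(0) + (2)(2) = 5
AB[2,1] = (-1)(-2) + (0)(1) + (1)(-1) = 1
AB[2,2] = (-1)(1) + (0)(0) + (1)(2) = 1

AB = 
  [ -3,   5]
  [  1,   1]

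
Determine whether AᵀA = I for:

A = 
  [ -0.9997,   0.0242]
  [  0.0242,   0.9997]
Yes

AᵀA = 
  [  1,   0]
  [  0,   1]
≈ I (equal to I up to the 4-dp rounding of the entries)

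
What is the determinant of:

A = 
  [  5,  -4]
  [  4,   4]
For a 2×2 matrix, det = ad - bc = (5)(4) - (-4)(4) = 36

det(A) = 36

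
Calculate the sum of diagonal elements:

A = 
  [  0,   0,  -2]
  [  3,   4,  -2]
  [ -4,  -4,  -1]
3

tr(A) = 0 + 4 + -1 = 3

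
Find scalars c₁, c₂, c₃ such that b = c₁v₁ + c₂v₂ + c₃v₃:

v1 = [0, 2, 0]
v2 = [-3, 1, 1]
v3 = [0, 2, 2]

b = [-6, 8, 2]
c1 = 3, c2 = 2, c3 = 0

b = 3·v1 + 2·v2 + 0·v3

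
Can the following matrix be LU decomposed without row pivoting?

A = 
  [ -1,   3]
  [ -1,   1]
Yes.
A[1,1] = -1 ≠ 0, so Gaussian elimination proceeds without a row swap: multiplier ℓ₂₁ = (-1)/(-1) = 1, and U[2,2] = 1 - (1)(3) = -2.
L = 
  [  1,   0]
  [  1,   1]
U = 
  [ -1,   3]
  [  0,  -2]
Check row 2 of LU: [(1)(-1), (1)(3) + (-2)] = [-1, 1] = row 2 of A ✓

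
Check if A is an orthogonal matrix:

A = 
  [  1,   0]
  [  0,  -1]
Yes

AᵀA = 
  [  1,   0]
  [  0,   1]
= I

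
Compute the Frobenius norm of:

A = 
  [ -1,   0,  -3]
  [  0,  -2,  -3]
||A||_F = 4.796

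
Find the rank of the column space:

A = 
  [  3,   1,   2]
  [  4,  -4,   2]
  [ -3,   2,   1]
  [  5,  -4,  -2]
Row reduce:
R2 → R2 - (4/3)·R1
R3 → R3 + (1)·R1
R4 → R4 - (5/3)·R1
R3 → R3 + (9/16)·R2
R4 → R4 - (17/16)·R2
R4 → R4 + (37/21)·R3
REF = 
  [    3,     1,     2]
  [    0, -16/3,  -2/3]
  [    0,     0,  21/8]
  [    0,     0,     0]
Pivot columns: 1, 2, 3 → 3 pivots.
dim(Col(A)) = number of pivot columns = 3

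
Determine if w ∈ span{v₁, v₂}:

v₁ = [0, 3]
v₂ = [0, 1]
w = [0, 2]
Yes

Form the augmented matrix and row-reduce:
[v₁|v₂|w] = 
  [  0,   0,   0]
  [  3,   1,   2]
Swap R1 ↔ R2
REF = 
  [  3,   1,   2]
  [  0,   0,   0]

No row of the form [0 0 | nonzero], so the system is consistent. Back-substitution gives c₁ = 2/3, c₂ = 0: w = (2/3)·v₁ + (0)·v₂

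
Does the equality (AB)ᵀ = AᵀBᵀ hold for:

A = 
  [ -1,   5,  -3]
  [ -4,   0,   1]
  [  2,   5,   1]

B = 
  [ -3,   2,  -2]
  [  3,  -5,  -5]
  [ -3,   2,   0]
No

(AB)ᵀ = 
  [ 27,   9,   6]
  [-33,  -6, -19]
  [-23,   8, -29]

AᵀBᵀ = 
  [ -9,   7,  -5]
  [-25, -10, -15]
  [  9, -19,  11]

The two matrices differ, so (AB)ᵀ ≠ AᵀBᵀ in general. The correct identity is (AB)ᵀ = BᵀAᵀ.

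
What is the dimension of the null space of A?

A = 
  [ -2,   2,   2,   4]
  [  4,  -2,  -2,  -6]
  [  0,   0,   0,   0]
nullity(A) = 2

Row reduce:
R2 → R2 + (2)·R1
REF = 
  [ -2,   2,   2,   4]
  [  0,   2,   2,   2]
  [  0,   0,   0,   0]
Pivot columns: 1, 2 → 2 pivots.
rank(A) = 2, so nullity(A) = 4 - 2 = 2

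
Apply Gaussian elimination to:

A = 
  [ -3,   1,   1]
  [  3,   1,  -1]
Row operations:
R2 → R2 + (1)·R1

Resulting echelon form:
REF = 
  [ -3,   1,   1]
  [  0,   2,   0]

Rank = 2 (number of non-zero pivot rows).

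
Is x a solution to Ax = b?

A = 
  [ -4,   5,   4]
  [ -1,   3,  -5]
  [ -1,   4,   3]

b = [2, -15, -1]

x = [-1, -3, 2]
No

Ax = [-3, -18, -5] ≠ b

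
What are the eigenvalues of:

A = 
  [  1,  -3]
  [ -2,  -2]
tr(A) = -1, det(A) = -8
Characteristic polynomial: λ² - tr(A)λ + det(A) = λ² + λ - 8
λ² + λ - 8 = 0  ⇒  λ = (-1 ± √((1)² - 4·(-8)))/2 = (-1 ± √(33))/2
  = (-1 + √33)/2,  (-1 - √33)/2

λ = (-1 + √33)/2, (-1 - √33)/2  (≈ 2.372, -3.372)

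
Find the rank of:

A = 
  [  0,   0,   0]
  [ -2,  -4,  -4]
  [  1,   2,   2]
Row reduce:
Swap R1 ↔ R2
R3 → R3 + (1/2)·R1
REF = 
  [ -2,  -4,  -4]
  [  0,   0,   0]
  [  0,   0,   0]
Pivot columns: 1 → 1 pivot.

rank(A) = 1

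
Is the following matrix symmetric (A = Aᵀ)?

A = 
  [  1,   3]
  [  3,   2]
Yes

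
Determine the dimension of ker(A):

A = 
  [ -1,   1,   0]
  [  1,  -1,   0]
nullity(A) = 2

Row reduce:
R2 → R2 + (1)·R1
REF = 
  [ -1,   1,   0]
  [  0,   0,   0]
Pivot columns: 1 → 1 pivot.
rank(A) = 1, so nullity(A) = 3 - 1 = 2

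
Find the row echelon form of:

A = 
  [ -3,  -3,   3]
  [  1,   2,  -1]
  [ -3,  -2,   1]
Row operations:
R2 → R2 + (1/3)·R1
R3 → R3 - (1)·R1
R3 → R3 - (1)·R2

Resulting echelon form:
REF = 
  [ -3,  -3,   3]
  [  0,   1,   0]
  [  0,   0,  -2]

Rank = 3 (number of non-zero pivot rows).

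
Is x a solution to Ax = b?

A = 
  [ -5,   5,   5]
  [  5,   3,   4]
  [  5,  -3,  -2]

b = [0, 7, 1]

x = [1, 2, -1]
Yes

Ax = [0, 7, 1] = b ✓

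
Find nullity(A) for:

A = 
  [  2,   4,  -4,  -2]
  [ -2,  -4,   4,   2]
nullity(A) = 3

Row reduce:
R2 → R2 + (1)·R1
REF = 
  [  2,   4,  -4,  -2]
  [  0,   0,   0,   0]
Pivot columns: 1 → 1 pivot.
rank(A) = 1, so nullity(A) = 4 - 1 = 3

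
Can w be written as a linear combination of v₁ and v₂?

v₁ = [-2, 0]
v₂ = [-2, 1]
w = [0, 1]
Yes

Form the augmented matrix and row-reduce:
[v₁|v₂|w] = 
  [ -2,  -2,   0]
  [  0,   1,   1]
(already in echelon form — no row operations needed)

No row of the form [0 0 | nonzero], so the system is consistent. Back-substitution gives c₁ = -1, c₂ = 1: w = (-1)·v₁ + (1)·v₂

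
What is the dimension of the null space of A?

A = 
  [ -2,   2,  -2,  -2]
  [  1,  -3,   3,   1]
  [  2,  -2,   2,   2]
nullity(A) = 2

Row reduce:
R2 → R2 + (1/2)·R1
R3 → R3 + (1)·R1
REF = 
  [ -2,   2,  -2,  -2]
  [  0,  -2,   2,   0]
  [  0,   0,   0,   0]
Pivot columns: 1, 2 → 2 pivots.
rank(A) = 2, so nullity(A) = 4 - 2 = 2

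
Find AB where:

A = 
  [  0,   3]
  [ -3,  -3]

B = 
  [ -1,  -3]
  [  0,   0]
A is 2×2 and B is 2×2, so AB is 2×2. Each entry is (row of A)·(column of B):
AB[1,1] = (0)(-1) + (3)(0) = 0
AB[1,2] = (0)(-3) + (3)(0) = 0
AB[2,1] = (-3)(-1) + (-3)(0) = 3
AB[2,2] = (-3)(-3) + (-3)(0) = 9

AB = 
  [  0,   0]
  [  3,   9]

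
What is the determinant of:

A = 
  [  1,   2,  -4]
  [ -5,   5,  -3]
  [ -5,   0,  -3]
Cofactor expansion along row 1:
det(A) = (1)·((5)(-3) - (-3)(0)) - (2)·((-5)(-3) - (-3)(-5)) + (-4)·((-5)(0) - (5)(-5))
  = (1)(-15) - (2)(0) + (-4)(25)
  = -115

det(A) = -115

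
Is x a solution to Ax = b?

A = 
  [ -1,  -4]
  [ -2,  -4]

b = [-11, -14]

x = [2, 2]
No

Ax = [-10, -12] ≠ b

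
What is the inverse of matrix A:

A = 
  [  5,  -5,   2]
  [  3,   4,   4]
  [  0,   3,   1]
det(A) = (5)·((4)(1) - (4)(3)) - (-5)·((3)(1) - (4)(0)) + (2)·((3)(3) - (4)(0))
  = (5)(-8) - (-5)(3) + (2)(9)
  = -7
det(A) = -7 ≠ 0, so A is invertible.

Cofactors Cᵢⱼ = (-1)ⁱ⁺ʲ·Mᵢⱼ:
C = 
  [ -8,  -3,   9]
  [ 11,   5, -15]
  [-28, -14,  35]

adj(A) = Cᵀ:
adj(A) = 
  [ -8,  11, -28]
  [ -3,   5, -14]
  [  9, -15,  35]

A⁻¹ = (-1/7) · adj(A):
A⁻¹ = 
  [  8/7, -11/7,     4]
  [  3/7,  -5/7,     2]
  [ -9/7,  15/7,    -5]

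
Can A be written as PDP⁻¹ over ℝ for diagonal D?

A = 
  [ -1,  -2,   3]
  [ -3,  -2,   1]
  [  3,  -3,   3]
Yes

Characteristic polynomial: det(λI - A) = λ³ - 19λ - 24
By the rational root theorem any rational root is an integer dividing 24; none of those is a root, so p(λ) has no rational roots and hence (being an irreducible cubic) no repeated roots.
Discriminant of the cubic: Δ = 11884
Δ > 0 ⇒ three distinct real eigenvalues: λ ≈ -3.479, -1.411, 4.89
Three distinct real eigenvalues, so A has 3 independent eigenvectors.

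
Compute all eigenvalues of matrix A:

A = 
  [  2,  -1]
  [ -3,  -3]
λ = (-1 + √37)/2, (-1 - √37)/2  (≈ 2.541, -3.541)

tr(A) = -1, det(A) = -9
Characteristic polynomial: λ² - tr(A)λ + det(A) = λ² + λ - 9
λ² + λ - 9 = 0  ⇒  λ = (-1 ± √((1)² - 4·(-9)))/2 = (-1 ± √(37))/2
  = (-1 + √37)/2,  (-1 - √37)/2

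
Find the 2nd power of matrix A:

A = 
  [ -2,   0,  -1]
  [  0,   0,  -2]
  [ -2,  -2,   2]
A² = A·A:
A²[1,1] = (-2)(-2) + (0)(0) + (-1)(-2) = 6
A²[1,2] = (-2)(0) + (0)(0) + (-1)(-2) = 2
A²[1,3] = (-2)(-1) + (0)(-2) + (-1)(2) = 0
A²[2,1] = (0)(-2) + (0)(0) + (-2)(-2) = 4
A²[2,2] = (0)(0) + (0)(0) + (-2)(-2) = 4
A²[2,3] = (0)(-1) + (0)(-2) + (-2)(2) = -4
A²[3,1] = (-2)(-2) + (-2)(0) + (2)(-2) = 0
A²[3,2] = (-2)(0) + (-2)(0) + (2)(-2) = -4
A²[3,3] = (-2)(-1) + (-2)(-2) + (2)(2) = 10
A² = 
  [  6,   2,   0]
  [  4,   4,  -4]
  [  0,  -4,  10]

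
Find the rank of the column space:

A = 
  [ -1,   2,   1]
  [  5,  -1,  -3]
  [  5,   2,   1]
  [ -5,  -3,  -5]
Row reduce:
R2 → R2 + (5)·R1
R3 → R3 + (5)·R1
R4 → R4 - (5)·R1
R3 → R3 - (4/3)·R2
R4 → R4 + (13/9)·R2
R4 → R4 + (32/15)·R3
REF = 
  [  -1,    2,    1]
  [   0,    9,    2]
  [   0,    0, 10/3]
  [   0,    0,    0]
Pivot columns: 1, 2, 3 → 3 pivots.
dim(Col(A)) = number of pivot columns = 3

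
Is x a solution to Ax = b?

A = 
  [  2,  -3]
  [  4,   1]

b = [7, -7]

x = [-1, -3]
Yes

Ax = [7, -7] = b ✓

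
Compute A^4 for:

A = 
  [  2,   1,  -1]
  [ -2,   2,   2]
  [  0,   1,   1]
A² = A·A:
A²[1,1] = (2)(2) + (1)(-2) + (-1)(0) = 2
A²[1,2] = (2)(1) + (1)(2) + (-1)(1) = 3
A²[1,3] = (2)(-1) + (1)(2) + (-1)(1) = -1
A²[2,1] = (-2)(2) + (2)(-2) + (2)(0) = -8
A²[2,2] = (-2)(1) + (2)(2) + (2)(1) = 4
A²[2,3] = (-2)(-1) + (2)(2) + (2)(1) = 8
A²[3,1] = (0)(2) + (1)(-2) + (1)(0) = -2
A²[3,2] = (0)(1) + (1)(2) + (1)(1) = 3
A²[3,3] = (0)(-1) + (1)(2) + (1)(1) = 3
A² = 
  [  2,   3,  -1]
  [ -8,   4,   8]
  [ -2,   3,   3]

A^3 = A^2·A:
A^3[1,1] = (2)(2) + (3)(-2) + (-1)(0) = -2
A^3[1,2] = (2)(1) + (3)(2) + (-1)(1) = 7
A^3[1,3] = (2)(-1) + (3)(2) + (-1)(1) = 3
A^3[2,1] = (-8)(2) + (4)(-2) + (8)(0) = -24
A^3[2,2] = (-8)(1) + (4)(2) + (8)(1) = 8
A^3[2,3] = (-8)(-1) + (4)(2) + (8)(1) = 24
A^3[3,1] = (-2)(2) + (3)(-2) + (3)(0) = -10
A^3[3,2] = (-2)(1) + (3)(2) + (3)(1) = 7
A^3[3,3] = (-2)(-1) + (3)(2) + (3)(1) = 11
A^3 = 
  [ -2,   7,   3]
  [-24,   8,  24]
  [-10,   7,  11]

A^4 = A^3·A:
A^4[1,1] = (-2)(2) + (7)(-2) + (3)(0) = -18
A^4[1,2] = (-2)(1) + (7)(2) + (3)(1) = 15
A^4[1,3] = (-2)(-1) + (7)(2) + (3)(1) = 19
A^4[2,1] = (-24)(2) + (8)(-2) + (24)(0) = -64
A^4[2,2] = (-24)(1) + (8)(2) + (24)(1) = 16
A^4[2,3] = (-24)(-1) + (8)(2) + (24)(1) = 64
A^4[3,1] = (-10)(2) + (7)(-2) + (11)(0) = -34
A^4[3,2] = (-10)(1) + (7)(2) + (11)(1) = 15
A^4[3,3] = (-10)(-1) + (7)(2) + (11)(1) = 35
A^4 = 
  [-18,  15,  19]
  [-64,  16,  64]
  [-34,  15,  35]

Therefore
A^4 = 
  [-18,  15,  19]
  [-64,  16,  64]
  [-34,  15,  35]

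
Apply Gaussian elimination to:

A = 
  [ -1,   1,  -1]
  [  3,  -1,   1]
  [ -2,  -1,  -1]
Row operations:
R2 → R2 + (3)·R1
R3 → R3 - (2)·R1
R3 → R3 + (3/2)·R2

Resulting echelon form:
REF = 
  [ -1,   1,  -1]
  [  0,   2,  -2]
  [  0,   0,  -2]

Rank = 3 (number of non-zero pivot rows).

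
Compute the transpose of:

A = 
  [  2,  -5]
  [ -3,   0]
Aᵀ = 
  [  2,  -3]
  [ -5,   0]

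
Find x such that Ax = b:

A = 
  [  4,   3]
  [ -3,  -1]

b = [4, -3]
x = [1, 0]

Row reduce the augmented matrix [A|b]:
R2 → R2 + (3/4)·R1
REF = 
  [  4,   3,   4]
  [  0, 5/4,   0]

Back-substitution:
x₂ = 0 / (5/4) = 0
x₁ = (4 - (3)(0)) / 4 = 1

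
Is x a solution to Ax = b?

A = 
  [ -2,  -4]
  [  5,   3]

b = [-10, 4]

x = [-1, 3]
Yes

Ax = [-10, 4] = b ✓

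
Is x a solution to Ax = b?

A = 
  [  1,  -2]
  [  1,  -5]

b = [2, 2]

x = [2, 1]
No

Ax = [0, -3] ≠ b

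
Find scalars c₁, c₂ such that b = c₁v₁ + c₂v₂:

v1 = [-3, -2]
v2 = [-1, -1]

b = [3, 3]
c1 = 0, c2 = -3

b = 0·v1 + -3·v2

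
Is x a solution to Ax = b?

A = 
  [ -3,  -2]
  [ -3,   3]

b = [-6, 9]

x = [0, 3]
Yes

Ax = [-6, 9] = b ✓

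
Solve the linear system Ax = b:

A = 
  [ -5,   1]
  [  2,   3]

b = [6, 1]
Row reduce the augmented matrix [A|b]:
R2 → R2 + (2/5)·R1
REF = 
  [  -5,    1,    6]
  [   0, 17/5, 17/5]

Back-substitution:
x₂ = (17/5) / (17/5) = 1
x₁ = (6 - (1)(1)) / (-5) = -1

x = [-1, 1]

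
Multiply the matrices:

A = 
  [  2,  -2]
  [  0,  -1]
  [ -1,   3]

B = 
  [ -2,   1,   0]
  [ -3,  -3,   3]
AB = 
  [  2,   8,  -6]
  [  3,   3,  -3]
  [ -7, -10,   9]

A is 3×2 and B is 2×3, so AB is 3×3. Each entry is (row of A)·(column of B):
AB[1,1] = (2)(-2) + (-2)(-3) = 2
AB[1,2] = (2)(1) + (-2)(-3) = 8
AB[1,3] = (2)(0) + (-2)(3) = -6
AB[2,1] = (0)(-2) + (-1)(-3) = 3
AB[2,2] = (0)(1) + (-1)(-3) = 3
AB[2,3] = (0)(0) + (-1)(3) = -3
AB[3,1] = (-1)(-2) + (3)(-3) = -7
AB[3,2] = (-1)(1) + (3)(-3) = -10
AB[3,3] = (-1)(0) + (3)(3) = 9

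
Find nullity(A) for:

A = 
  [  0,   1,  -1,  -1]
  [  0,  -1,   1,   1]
nullity(A) = 3

Row reduce:
R2 → R2 + (1)·R1
REF = 
  [  0,   1,  -1,  -1]
  [  0,   0,   0,   0]
Pivot columns: 2 → 1 pivot.
rank(A) = 1, so nullity(A) = 4 - 1 = 3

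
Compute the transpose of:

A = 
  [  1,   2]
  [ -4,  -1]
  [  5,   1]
Aᵀ = 
  [  1,  -4,   5]
  [  2,  -1,   1]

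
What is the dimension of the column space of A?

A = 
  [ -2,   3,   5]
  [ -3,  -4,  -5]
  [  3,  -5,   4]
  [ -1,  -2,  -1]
dim(Col(A)) = 3

Row reduce:
R2 → R2 - (3/2)·R1
R3 → R3 + (3/2)·R1
R4 → R4 - (1/2)·R1
R3 → R3 - (1/17)·R2
R4 → R4 - (7/17)·R2
R4 → R4 - (7/52)·R3
REF = 
  [    -2,      3,      5]
  [     0,  -17/2,  -25/2]
  [     0,      0, 208/17]
  [     0,      0,      0]
Pivot columns: 1, 2, 3 → 3 pivots.
dim(Col(A)) = number of pivot columns = 3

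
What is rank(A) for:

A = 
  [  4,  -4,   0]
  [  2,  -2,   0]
rank(A) = 1

Row reduce:
R2 → R2 - (1/2)·R1
REF = 
  [  4,  -4,   0]
  [  0,   0,   0]
Pivot columns: 1 → 1 pivot.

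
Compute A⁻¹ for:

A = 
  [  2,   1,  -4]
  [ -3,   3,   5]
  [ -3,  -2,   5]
det(A) = (2)·((3)(5) - (5)(-2)) - (1)·((-3)(5) - (5)(-3)) + (-4)·((-3)(-2) - (3)(-3))
  = (2)(25) - (1)(0) + (-4)(15)
  = -10
det(A) = -10 ≠ 0, so A is invertible.

Cofactors Cᵢⱼ = (-1)ⁱ⁺ʲ·Mᵢⱼ:
C = 
  [ 25,   0,  15]
  [  3,  -2,   1]
  [ 17,   2,   9]

adj(A) = Cᵀ:
adj(A) = 
  [ 25,   3,  17]
  [  0,  -2,   2]
  [ 15,   1,   9]

A⁻¹ = (-1/10) · adj(A):
A⁻¹ = 
  [  -5/2,  -3/10, -17/10]
  [     0,    1/5,   -1/5]
  [  -3/2,  -1/10,  -9/10]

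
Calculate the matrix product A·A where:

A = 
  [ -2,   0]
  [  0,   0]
A² = A·A:
A²[1,1] = (-2)(-2) + (0)(0) = 4
A²[1,2] = (-2)(0) + (0)(0) = 0
A²[2,1] = (0)(-2) + (0)(0) = 0
A²[2,2] = (0)(0) + (0)(0) = 0
A² = 
  [  4,   0]
  [  0,   0]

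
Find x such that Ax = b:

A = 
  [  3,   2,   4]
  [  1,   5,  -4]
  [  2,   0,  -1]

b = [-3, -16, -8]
x = [-3, -1, 2]

Row reduce the augmented matrix [A|b]:
R2 → R2 - (1/3)·R1
R3 → R3 - (2/3)·R1
R3 → R3 + (4/13)·R2
REF = 
  [      3,       2,       4,      -3]
  [      0,    13/3,   -16/3,     -15]
  [      0,       0,  -69/13, -138/13]

Back-substitution:
x₃ = (-138/13) / (-69/13) = 2
x₂ = (-15 - (-16/3)(2)) / (13/3) = -1
x₁ = (-3 - (2)(-1) - (4)(2)) / 3 = -3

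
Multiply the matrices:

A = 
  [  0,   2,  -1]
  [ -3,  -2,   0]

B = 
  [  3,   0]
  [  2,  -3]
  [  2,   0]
A is 2×3 and B is 3×2, so AB is 2×2. Each entry is (row of A)·(column of B):
AB[1,1] = (0)(3) + (2)(2) + (-1)(2) = 2
AB[1,2] = (0)(0) + (2)(-3) + (-1)(0) = -6
AB[2,1] = (-3)(3) + (-2)(2) + (0)(2) = -13
AB[2,2] = (-3)(0) + (-2)(-3) + (0)(0) = 6

AB = 
  [  2,  -6]
  [-13,   6]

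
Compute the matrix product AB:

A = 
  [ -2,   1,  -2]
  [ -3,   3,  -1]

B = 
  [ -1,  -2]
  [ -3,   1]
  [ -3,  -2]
AB = 
  [  5,   9]
  [ -3,  11]

A is 2×3 and B is 3×2, so AB is 2×2. Each entry is (row of A)·(column of B):
AB[1,1] = (-2)(-1) + (1)(-3) + (-2)(-3) = 5
AB[1,2] = (-2)(-2) + (1)(1) + (-2)(-2) = 9
AB[2,1] = (-3)(-1) + (3)(-3) + (-1)(-3) = -3
AB[2,2] = (-3)(-2) + (3)(1) + (-1)(-2) = 11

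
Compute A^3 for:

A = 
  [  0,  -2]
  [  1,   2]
A² = A·A:
A²[1,1] = (0)(0) + (-2)(1) = -2
A²[1,2] = (0)(-2) + (-2)(2) = -4
A²[2,1] = (1)(0) + (2)(1) = 2
A²[2,2] = (1)(-2) + (2)(2) = 2
A² = 
  [ -2,  -4]
  [  2,   2]

A^3 = A^2·A:
A^3[1,1] = (-2)(0) + (-4)(1) = -4
A^3[1,2] = (-2)(-2) + (-4)(2) = -4
A^3[2,1] = (2)(0) + (2)(1) = 2
A^3[2,2] = (2)(-2) + (2)(2) = 0
A^3 = 
  [ -4,  -4]
  [  2,   0]

Therefore
A^3 = 
  [ -4,  -4]
  [  2,   0]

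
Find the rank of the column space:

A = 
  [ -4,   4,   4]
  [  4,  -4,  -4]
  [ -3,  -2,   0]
Row reduce:
R2 → R2 + (1)·R1
R3 → R3 - (3/4)·R1
Swap R2 ↔ R3
REF = 
  [ -4,   4,   4]
  [  0,  -5,  -3]
  [  0,   0,   0]
Pivot columns: 1, 2 → 2 pivots.
dim(Col(A)) = number of pivot columns = 2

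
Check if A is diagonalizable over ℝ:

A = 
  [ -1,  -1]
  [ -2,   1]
Yes

tr(A) = 0, det(A) = -3
Characteristic polynomial: λ² - tr(A)λ + det(A) = λ² - 3
λ² - 3 = 0  ⇒  λ = (0 ± √((0)² - 4·(-3)))/2 = (0 ± √(12))/2
  = √3,  -√3
Eigenvalues: √3, -√3  (≈ 1.732, -1.732)
The two irrational eigenvalues are distinct (simple), so each has alg. mult. = geom. mult. = 1.
Sum of geometric multiplicities equals n, so A has n independent eigenvectors.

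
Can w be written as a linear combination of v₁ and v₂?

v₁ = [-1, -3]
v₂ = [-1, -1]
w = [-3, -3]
Yes

Form the augmented matrix and row-reduce:
[v₁|v₂|w] = 
  [ -1,  -1,  -3]
  [ -3,  -1,  -3]
R2 → R2 - (3)·R1
REF = 
  [ -1,  -1,  -3]
  [  0,   2,   6]

No row of the form [0 0 | nonzero], so the system is consistent. Back-substitution gives c₁ = 0, c₂ = 3: w = (0)·v₁ + (3)·v₂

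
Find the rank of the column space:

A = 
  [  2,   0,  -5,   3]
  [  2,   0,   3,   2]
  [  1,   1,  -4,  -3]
Row reduce:
R2 → R2 - (1)·R1
R3 → R3 - (1/2)·R1
Swap R2 ↔ R3
REF = 
  [   2,    0,   -5,    3]
  [   0,    1, -3/2, -9/2]
  [   0,    0,    8,   -1]
Pivot columns: 1, 2, 3 → 3 pivots.
dim(Col(A)) = number of pivot columns = 3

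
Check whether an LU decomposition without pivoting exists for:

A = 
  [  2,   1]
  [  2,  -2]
Yes.
A[1,1] = 2 ≠ 0, so Gaussian elimination proceeds without a row swap: multiplier ℓ₂₁ = (2)/(2) = 1, and U[2,2] = -2 - (1)(1) = -3.
L = 
  [  1,   0]
  [  1,   1]
U = 
  [  2,   1]
  [  0,  -3]
Check row 2 of LU: [(1)(2), (1)(1) + (-3)] = [2, -2] = row 2 of A ✓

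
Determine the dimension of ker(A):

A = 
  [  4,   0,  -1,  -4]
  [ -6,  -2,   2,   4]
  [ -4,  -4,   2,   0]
nullity(A) = 2

Row reduce:
R2 → R2 + (3/2)·R1
R3 → R3 + (1)·R1
R3 → R3 - (2)·R2
REF = 
  [  4,   0,  -1,  -4]
  [  0,  -2, 1/2,  -2]
  [  0,   0,   0,   0]
Pivot columns: 1, 2 → 2 pivots.
rank(A) = 2, so nullity(A) = 4 - 2 = 2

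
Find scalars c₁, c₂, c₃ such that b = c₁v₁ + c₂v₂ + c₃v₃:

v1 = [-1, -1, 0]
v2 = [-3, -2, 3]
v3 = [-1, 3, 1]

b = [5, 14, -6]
c1 = 1, c2 = -3, c3 = 3

b = 1·v1 + -3·v2 + 3·v3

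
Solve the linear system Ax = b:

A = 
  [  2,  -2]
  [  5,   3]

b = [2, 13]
x = [2, 1]

Row reduce the augmented matrix [A|b]:
R2 → R2 - (5/2)·R1
REF = 
  [  2,  -2,   2]
  [  0,   8,   8]

Back-substitution:
x₂ = 8 / 8 = 1
x₁ = (2 - (-2)(1)) / 2 = 2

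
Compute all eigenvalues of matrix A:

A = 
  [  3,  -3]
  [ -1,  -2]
λ = (1 + √37)/2, (1 - √37)/2  (≈ 3.541, -2.541)

tr(A) = 1, det(A) = -9
Characteristic polynomial: λ² - tr(A)λ + det(A) = λ² - λ - 9
λ² - λ - 9 = 0  ⇒  λ = (1 ± √((-1)² - 4·(-9)))/2 = (1 ± √(37))/2
  = (1 + √37)/2,  (1 - √37)/2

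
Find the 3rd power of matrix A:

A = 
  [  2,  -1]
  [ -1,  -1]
A² = A·A:
A²[1,1] = (2)(2) + (-1)(-1) = 5
A²[1,2] = (2)(-1) + (-1)(-1) = -1
A²[2,1] = (-1)(2) + (-1)(-1) = -1
A²[2,2] = (-1)(-1) + (-1)(-1) = 2
A² = 
  [  5,  -1]
  [ -1,   2]

A^3 = A^2·A:
A^3[1,1] = (5)(2) + (-1)(-1) = 11
A^3[1,2] = (5)(-1) + (-1)(-1) = -4
A^3[2,1] = (-1)(2) + (2)(-1) = -4
A^3[2,2] = (-1)(-1) + (2)(-1) = -1
A^3 = 
  [ 11,  -4]
  [ -4,  -1]

Therefore
A^3 = 
  [ 11,  -4]
  [ -4,  -1]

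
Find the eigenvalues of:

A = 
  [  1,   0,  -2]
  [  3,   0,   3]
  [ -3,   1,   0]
Characteristic polynomial: det(λI - A) = λ³ - λ² - 9λ + 9
Testing integer divisors of the constant term: p(1) = 0, so (λ - 1) is a factor:
p(λ) = (λ - 1)(λ² - 9)
λ² - 9 = (λ + 3)(λ - 3)

λ = 1, 3, -3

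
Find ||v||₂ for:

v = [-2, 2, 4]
4.899

||v||₂ = √((-2)² + (2)² + (4)²) = √24 = 4.899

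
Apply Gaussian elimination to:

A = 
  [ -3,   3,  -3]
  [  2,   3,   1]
Row operations:
R2 → R2 + (2/3)·R1

Resulting echelon form:
REF = 
  [ -3,   3,  -3]
  [  0,   5,  -1]

Rank = 2 (number of non-zero pivot rows).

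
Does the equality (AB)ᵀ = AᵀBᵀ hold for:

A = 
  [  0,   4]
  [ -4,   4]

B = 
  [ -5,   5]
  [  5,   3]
No

(AB)ᵀ = 
  [ 20,  40]
  [ 12,  -8]

AᵀBᵀ = 
  [-20, -12]
  [  0,  32]

The two matrices differ, so (AB)ᵀ ≠ AᵀBᵀ in general. The correct identity is (AB)ᵀ = BᵀAᵀ.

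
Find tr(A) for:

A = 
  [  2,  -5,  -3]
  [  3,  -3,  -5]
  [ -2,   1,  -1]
-2

tr(A) = 2 + -3 + -1 = -2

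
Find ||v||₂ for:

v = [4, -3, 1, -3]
5.916

||v||₂ = √((4)² + (-3)² + (1)² + (-3)²) = √35 = 5.916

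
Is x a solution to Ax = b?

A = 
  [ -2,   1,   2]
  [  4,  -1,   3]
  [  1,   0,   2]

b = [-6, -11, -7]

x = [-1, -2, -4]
No

Ax = [-8, -14, -9] ≠ b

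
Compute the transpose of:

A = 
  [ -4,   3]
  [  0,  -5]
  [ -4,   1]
Aᵀ = 
  [ -4,   0,  -4]
  [  3,  -5,   1]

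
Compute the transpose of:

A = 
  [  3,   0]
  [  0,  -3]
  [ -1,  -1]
Aᵀ = 
  [  3,   0,  -1]
  [  0,  -3,  -1]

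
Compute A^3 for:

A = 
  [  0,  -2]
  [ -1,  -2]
A^3 = 
  [ -4, -12]
  [ -6, -16]

A² = A·A:
A²[1,1] = (0)(0) + (-2)(-1) = 2
A²[1,2] = (0)(-2) + (-2)(-2) = 4
A²[2,1] = (-1)(0) + (-2)(-1) = 2
A²[2,2] = (-1)(-2) + (-2)(-2) = 6
A² = 
  [  2,   4]
  [  2,   6]

A^3 = A^2·A:
A^3[1,1] = (2)(0) + (4)(-1) = -4
A^3[1,2] = (2)(-2) + (4)(-2) = -12
A^3[2,1] = (2)(0) + (6)(-1) = -6
A^3[2,2] = (2)(-2) + (6)(-2) = -16
A^3 = 
  [ -4, -12]
  [ -6, -16]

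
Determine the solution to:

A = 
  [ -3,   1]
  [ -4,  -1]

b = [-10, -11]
Row reduce the augmented matrix [A|b]:
R2 → R2 - (4/3)·R1
REF = 
  [  -3,    1,  -10]
  [   0, -7/3,  7/3]

Back-substitution:
x₂ = (7/3) / (-7/3) = -1
x₁ = (-10 - (1)(-1)) / (-3) = 3

x = [3, -1]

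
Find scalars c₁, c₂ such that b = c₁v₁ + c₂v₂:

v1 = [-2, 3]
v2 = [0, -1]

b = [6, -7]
c1 = -3, c2 = -2

b = -3·v1 + -2·v2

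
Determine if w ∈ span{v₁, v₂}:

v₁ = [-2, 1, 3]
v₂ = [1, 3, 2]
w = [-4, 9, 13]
Yes

Form the augmented matrix and row-reduce:
[v₁|v₂|w] = 
  [ -2,   1,  -4]
  [  1,   3,   9]
  [  3,   2,  13]
R2 → R2 + (1/2)·R1
R3 → R3 + (3/2)·R1
R3 → R3 - (1)·R2
REF = 
  [ -2,   1,  -4]
  [  0, 7/2,   7]
  [  0,   0,   0]

No row of the form [0 0 | nonzero], so the system is consistent. Back-substitution gives c₁ = 3, c₂ = 2: w = (3)·v₁ + (2)·v₂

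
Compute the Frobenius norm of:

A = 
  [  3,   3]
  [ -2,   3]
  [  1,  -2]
||A||_F = 6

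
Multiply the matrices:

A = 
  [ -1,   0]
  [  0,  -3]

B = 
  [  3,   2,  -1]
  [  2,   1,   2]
A is 2×2 and B is 2×3, so AB is 2×3. Each entry is (row of A)·(column of B):
AB[1,1] = (-1)(3) + (0)(2) = -3
AB[1,2] = (-1)(2) + (0)(1) = -2
AB[1,3] = (-1)(-1) + (0)(2) = 1
AB[2,1] = (0)(3) + (-3)(2) = -6
AB[2,2] = (0)(2) + (-3)(1) = -3
AB[2,3] = (0)(-1) + (-3)(2) = -6

AB = 
  [ -3,  -2,   1]
  [ -6,  -3,  -6]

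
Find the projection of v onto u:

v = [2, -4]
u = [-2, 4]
proj_u(v) = [2, -4]

v·u = (2)(-2) + (-4)(4) = -20
u·u = (-2)² + (4)² = 20
proj_u(v) = (v·u / u·u) × u = (-20/20) × u = (-1) × u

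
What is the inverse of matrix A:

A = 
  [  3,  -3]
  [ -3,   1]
det(A) = (3)(1) - (-3)(-3) = -6
For a 2×2 matrix, A⁻¹ = (1/det(A)) · [[d, -b], [-c, a]]
    = (-1/6) · [[1, 3], [3, 3]]

A⁻¹ = 
  [-1/6, -1/2]
  [-1/2, -1/2]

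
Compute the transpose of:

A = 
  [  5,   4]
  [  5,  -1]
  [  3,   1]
Aᵀ = 
  [  5,   5,   3]
  [  4,  -1,   1]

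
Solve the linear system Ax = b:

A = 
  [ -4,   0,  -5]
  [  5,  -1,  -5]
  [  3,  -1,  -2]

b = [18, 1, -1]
Row reduce the augmented matrix [A|b]:
R2 → R2 + (5/4)·R1
R3 → R3 + (3/4)·R1
R3 → R3 - (1)·R2
REF = 
  [   -4,     0,    -5,    18]
  [    0,    -1, -45/4,  47/2]
  [    0,     0,  11/2,   -11]

Back-substitution:
x₃ = (-11) / (11/2) = -2
x₂ = (47/2 - (-45/4)(-2)) / (-1) = -1
x₁ = (18 - (0)(-1) - (-5)(-2)) / (-4) = -2

x = [-2, -1, -2]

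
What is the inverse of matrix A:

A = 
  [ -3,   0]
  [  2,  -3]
det(A) = (-3)(-3) - (0)(2) = 9
For a 2×2 matrix, A⁻¹ = (1/det(A)) · [[d, -b], [-c, a]]
    = (1/9) · [[-3, 0], [-2, -3]]

A⁻¹ = 
  [-1/3,    0]
  [-2/9, -1/3]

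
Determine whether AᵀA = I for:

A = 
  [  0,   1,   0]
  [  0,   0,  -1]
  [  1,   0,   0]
Yes

AᵀA = 
  [  1,   0,   0]
  [  0,   1,   0]
  [  0,   0,   1]
= I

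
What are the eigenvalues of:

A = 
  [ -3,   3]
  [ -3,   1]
λ = -1 + i√5, -1 - i√5  (≈ -1 + 2.236i, -1 - 2.236i)

tr(A) = -2, det(A) = 6
Characteristic polynomial: λ² - tr(A)λ + det(A) = λ² + 2λ + 6
λ² + 2λ + 6 = 0  ⇒  λ = (-2 ± √((2)² - 4·(6)))/2 = (-2 ± √(-20))/2
  = -1 + i√5,  -1 - i√5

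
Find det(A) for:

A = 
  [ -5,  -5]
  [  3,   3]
0

For a 2×2 matrix, det = ad - bc = (-5)(3) - (-5)(3) = 0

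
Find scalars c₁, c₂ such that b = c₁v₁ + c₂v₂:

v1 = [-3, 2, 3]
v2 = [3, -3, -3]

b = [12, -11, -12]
c1 = -1, c2 = 3

b = -1·v1 + 3·v2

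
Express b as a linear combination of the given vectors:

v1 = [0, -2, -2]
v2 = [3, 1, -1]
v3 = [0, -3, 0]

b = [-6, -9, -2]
c1 = 2, c2 = -2, c3 = 1

b = 2·v1 + -2·v2 + 1·v3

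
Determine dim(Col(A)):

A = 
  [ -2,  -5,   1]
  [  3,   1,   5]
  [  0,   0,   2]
Row reduce:
R2 → R2 + (3/2)·R1
REF = 
  [   -2,    -5,     1]
  [    0, -13/2,  13/2]
  [    0,     0,     2]
Pivot columns: 1, 2, 3 → 3 pivots.
dim(Col(A)) = number of pivot columns = 3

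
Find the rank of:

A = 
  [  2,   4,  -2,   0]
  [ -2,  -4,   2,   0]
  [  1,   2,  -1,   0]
Row reduce:
R2 → R2 + (1)·R1
R3 → R3 - (1/2)·R1
REF = 
  [  2,   4,  -2,   0]
  [  0,   0,   0,   0]
  [  0,   0,   0,   0]
Pivot columns: 1 → 1 pivot.

rank(A) = 1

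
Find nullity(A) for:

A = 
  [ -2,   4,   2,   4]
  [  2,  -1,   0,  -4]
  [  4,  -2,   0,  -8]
nullity(A) = 2

Row reduce:
R2 → R2 + (1)·R1
R3 → R3 + (2)·R1
R3 → R3 - (2)·R2
REF = 
  [ -2,   4,   2,   4]
  [  0,   3,   2,   0]
  [  0,   0,   0,   0]
Pivot columns: 1, 2 → 2 pivots.
rank(A) = 2, so nullity(A) = 4 - 2 = 2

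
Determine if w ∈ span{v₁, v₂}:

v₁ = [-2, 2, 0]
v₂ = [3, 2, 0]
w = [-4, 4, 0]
Yes

Form the augmented matrix and row-reduce:
[v₁|v₂|w] = 
  [ -2,   3,  -4]
  [  2,   2,   4]
  [  0,   0,   0]
R2 → R2 + (1)·R1
REF = 
  [ -2,   3,  -4]
  [  0,   5,   0]
  [  0,   0,   0]

No row of the form [0 0 | nonzero], so the system is consistent. Back-substitution gives c₁ = 2, c₂ = 0: w = (2)·v₁ + (0)·v₂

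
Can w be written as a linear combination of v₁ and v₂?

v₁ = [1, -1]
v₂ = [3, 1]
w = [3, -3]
Yes

Form the augmented matrix and row-reduce:
[v₁|v₂|w] = 
  [  1,   3,   3]
  [ -1,   1,  -3]
R2 → R2 + (1)·R1
REF = 
  [  1,   3,   3]
  [  0,   4,   0]

No row of the form [0 0 | nonzero], so the system is consistent. Back-substitution gives c₁ = 3, c₂ = 0: w = (3)·v₁ + (0)·v₂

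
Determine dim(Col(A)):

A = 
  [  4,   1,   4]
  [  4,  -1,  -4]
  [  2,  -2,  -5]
Row reduce:
R2 → R2 - (1)·R1
R3 → R3 - (1/2)·R1
R3 → R3 - (5/4)·R2
REF = 
  [  4,   1,   4]
  [  0,  -2,  -8]
  [  0,   0,   3]
Pivot columns: 1, 2, 3 → 3 pivots.
dim(Col(A)) = number of pivot columns = 3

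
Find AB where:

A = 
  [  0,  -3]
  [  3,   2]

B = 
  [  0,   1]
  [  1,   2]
A is 2×2 and B is 2×2, so AB is 2×2. Each entry is (row of A)·(column of B):
AB[1,1] = (0)(0) + (-3)(1) = -3
AB[1,2] = (0)(1) + (-3)(2) = -6
AB[2,1] = (3)(0) + (2)(1) = 2
AB[2,2] = (3)(1) + (2)(2) = 7

AB = 
  [ -3,  -6]
  [  2,   7]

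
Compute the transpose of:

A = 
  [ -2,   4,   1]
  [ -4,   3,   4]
Aᵀ = 
  [ -2,  -4]
  [  4,   3]
  [  1,   4]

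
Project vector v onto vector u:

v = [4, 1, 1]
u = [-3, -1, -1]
v·u = (4)(-3) + (1)(-1) + (1)(-1) = -14
u·u = (-3)² + (-1)² + (-1)² = 11
proj_u(v) = (v·u / u·u) × u = (-14/11) × u

proj_u(v) = [42/11, 14/11, 14/11]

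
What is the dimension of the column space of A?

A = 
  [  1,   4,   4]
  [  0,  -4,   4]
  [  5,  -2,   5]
Row reduce:
R3 → R3 - (5)·R1
R3 → R3 - (11/2)·R2
REF = 
  [  1,   4,   4]
  [  0,  -4,   4]
  [  0,   0, -37]
Pivot columns: 1, 2, 3 → 3 pivots.
dim(Col(A)) = number of pivot columns = 3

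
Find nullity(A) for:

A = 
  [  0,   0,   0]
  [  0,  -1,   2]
nullity(A) = 2

Row reduce:
Swap R1 ↔ R2
REF = 
  [  0,  -1,   2]
  [  0,   0,   0]
Pivot columns: 2 → 1 pivot.
rank(A) = 1, so nullity(A) = 3 - 1 = 2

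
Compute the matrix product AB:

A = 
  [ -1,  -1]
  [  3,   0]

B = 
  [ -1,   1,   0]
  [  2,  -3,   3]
AB = 
  [ -1,   2,  -3]
  [ -3,   3,   0]

A is 2×2 and B is 2×3, so AB is 2×3. Each entry is (row of A)·(column of B):
AB[1,1] = (-1)(-1) + (-1)(2) = -1
AB[1,2] = (-1)(1) + (-1)(-3) = 2
AB[1,3] = (-1)(0) + (-1)(3) = -3
AB[2,1] = (3)(-1) + (0)(2) = -3
AB[2,2] = (3)(1) + (0)(-3) = 3
AB[2,3] = (3)(0) + (0)(3) = 0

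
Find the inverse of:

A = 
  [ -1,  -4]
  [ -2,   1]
det(A) = (-1)(1) - (-4)(-2) = -9
For a 2×2 matrix, A⁻¹ = (1/det(A)) · [[d, -b], [-c, a]]
    = (-1/9) · [[1, 4], [2, -1]]

A⁻¹ = 
  [-1/9, -4/9]
  [-2/9,  1/9]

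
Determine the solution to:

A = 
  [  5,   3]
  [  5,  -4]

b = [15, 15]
Row reduce the augmented matrix [A|b]:
R2 → R2 - (1)·R1
REF = 
  [  5,   3,  15]
  [  0,  -7,   0]

Back-substitution:
x₂ = 0 / (-7) = 0
x₁ = (15 - (3)(0)) / 5 = 3

x = [3, 0]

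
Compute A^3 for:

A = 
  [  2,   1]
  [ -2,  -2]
A^3 = 
  [  4,   2]
  [ -4,  -4]

A² = A·A:
A²[1,1] = (2)(2) + (1)(-2) = 2
A²[1,2] = (2)(1) + (1)(-2) = 0
A²[2,1] = (-2)(2) + (-2)(-2) = 0
A²[2,2] = (-2)(1) + (-2)(-2) = 2
A² = 
  [  2,   0]
  [  0,   2]

A^3 = A^2·A:
A^3[1,1] = (2)(2) + (0)(-2) = 4
A^3[1,2] = (2)(1) + (0)(-2) = 2
A^3[2,1] = (0)(2) + (2)(-2) = -4
A^3[2,2] = (0)(1) + (2)(-2) = -4
A^3 = 
  [  4,   2]
  [ -4,  -4]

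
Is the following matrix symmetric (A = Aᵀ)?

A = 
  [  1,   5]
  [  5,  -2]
Yes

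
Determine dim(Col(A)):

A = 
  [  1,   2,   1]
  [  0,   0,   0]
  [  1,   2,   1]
dim(Col(A)) = 1

Row reduce:
R3 → R3 - (1)·R1
REF = 
  [  1,   2,   1]
  [  0,   0,   0]
  [  0,   0,   0]
Pivot columns: 1 → 1 pivot.
dim(Col(A)) = number of pivot columns = 1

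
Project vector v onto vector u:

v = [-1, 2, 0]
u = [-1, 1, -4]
v·u = (-1)(-1) + (2)(1) + (0)(-4) = 3
u·u = (-1)² + (1)² + (-4)² = 18
proj_u(v) = (v·u / u·u) × u = (3/18) × u = (1/6) × u

proj_u(v) = [-1/6, 1/6, -2/3]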